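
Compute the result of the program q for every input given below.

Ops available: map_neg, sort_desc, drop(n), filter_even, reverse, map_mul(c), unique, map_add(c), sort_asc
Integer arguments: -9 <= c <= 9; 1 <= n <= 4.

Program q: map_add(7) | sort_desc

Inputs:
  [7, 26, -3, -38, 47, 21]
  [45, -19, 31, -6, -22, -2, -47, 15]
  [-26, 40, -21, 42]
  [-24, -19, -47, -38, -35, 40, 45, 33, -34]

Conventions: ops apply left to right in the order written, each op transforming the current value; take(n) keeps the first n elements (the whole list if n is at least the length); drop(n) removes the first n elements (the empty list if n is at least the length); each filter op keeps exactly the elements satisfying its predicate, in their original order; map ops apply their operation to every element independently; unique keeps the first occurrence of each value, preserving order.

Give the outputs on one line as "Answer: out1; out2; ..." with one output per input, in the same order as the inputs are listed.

[54, 33, 28, 14, 4, -31]; [52, 38, 22, 5, 1, -12, -15, -40]; [49, 47, -14, -19]; [52, 47, 40, -12, -17, -27, -28, -31, -40]

Execution, op by op:
  [7, 26, -3, -38, 47, 21] -> [14, 33, 4, -31, 54, 28] -> [54, 33, 28, 14, 4, -31]
  [45, -19, 31, -6, -22, -2, -47, 15] -> [52, -12, 38, 1, -15, 5, -40, 22] -> [52, 38, 22, 5, 1, -12, -15, -40]
  [-26, 40, -21, 42] -> [-19, 47, -14, 49] -> [49, 47, -14, -19]
  [-24, -19, -47, -38, -35, 40, 45, 33, -34] -> [-17, -12, -40, -31, -28, 47, 52, 40, -27] -> [52, 47, 40, -12, -17, -27, -28, -31, -40]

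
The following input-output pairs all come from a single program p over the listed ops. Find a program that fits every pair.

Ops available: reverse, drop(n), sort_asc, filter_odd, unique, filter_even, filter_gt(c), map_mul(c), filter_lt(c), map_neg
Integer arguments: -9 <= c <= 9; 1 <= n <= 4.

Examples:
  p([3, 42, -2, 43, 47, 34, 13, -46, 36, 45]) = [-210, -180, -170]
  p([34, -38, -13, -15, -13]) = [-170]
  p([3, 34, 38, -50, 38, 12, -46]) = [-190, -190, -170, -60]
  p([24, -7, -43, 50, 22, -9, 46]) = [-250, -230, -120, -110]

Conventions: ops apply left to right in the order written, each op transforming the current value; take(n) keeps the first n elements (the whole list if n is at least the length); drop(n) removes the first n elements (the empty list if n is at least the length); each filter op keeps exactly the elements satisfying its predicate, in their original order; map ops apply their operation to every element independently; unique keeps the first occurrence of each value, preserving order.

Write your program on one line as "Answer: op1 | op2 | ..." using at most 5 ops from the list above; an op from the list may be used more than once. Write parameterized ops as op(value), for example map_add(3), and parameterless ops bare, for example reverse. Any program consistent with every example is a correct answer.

filter_gt(-2) | map_mul(-5) | sort_asc | filter_even

Check, running the answer program on each example:
  [3, 42, -2, 43, 47, 34, 13, -46, 36, 45] -> [3, 42, 43, 47, 34, 13, 36, 45] -> [-15, -210, -215, -235, -170, -65, -180, -225] -> [-235, -225, -215, -210, -180, -170, -65, -15] -> [-210, -180, -170]
  [34, -38, -13, -15, -13] -> [34] -> [-170] -> [-170] -> [-170]
  [3, 34, 38, -50, 38, 12, -46] -> [3, 34, 38, 38, 12] -> [-15, -170, -190, -190, -60] -> [-190, -190, -170, -60, -15] -> [-190, -190, -170, -60]
  [24, -7, -43, 50, 22, -9, 46] -> [24, 50, 22, 46] -> [-120, -250, -110, -230] -> [-250, -230, -120, -110] -> [-250, -230, -120, -110]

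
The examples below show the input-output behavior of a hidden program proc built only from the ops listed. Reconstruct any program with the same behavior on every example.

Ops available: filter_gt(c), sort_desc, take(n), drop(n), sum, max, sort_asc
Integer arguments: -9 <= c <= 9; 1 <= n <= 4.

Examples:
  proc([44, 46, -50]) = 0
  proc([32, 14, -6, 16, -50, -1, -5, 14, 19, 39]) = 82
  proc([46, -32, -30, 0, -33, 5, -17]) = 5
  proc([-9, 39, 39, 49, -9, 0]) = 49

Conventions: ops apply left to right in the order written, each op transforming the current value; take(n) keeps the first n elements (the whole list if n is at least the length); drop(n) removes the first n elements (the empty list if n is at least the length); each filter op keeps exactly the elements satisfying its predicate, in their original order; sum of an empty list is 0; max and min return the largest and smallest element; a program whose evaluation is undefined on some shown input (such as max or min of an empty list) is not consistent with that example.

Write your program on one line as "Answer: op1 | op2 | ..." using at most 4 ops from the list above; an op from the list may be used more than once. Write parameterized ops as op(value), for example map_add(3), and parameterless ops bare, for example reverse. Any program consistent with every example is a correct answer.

drop(3) | filter_gt(-8) | sum

Check, running the answer program on each example:
  [44, 46, -50] -> [] -> [] -> 0
  [32, 14, -6, 16, -50, -1, -5, 14, 19, 39] -> [16, -50, -1, -5, 14, 19, 39] -> [16, -1, -5, 14, 19, 39] -> 82
  [46, -32, -30, 0, -33, 5, -17] -> [0, -33, 5, -17] -> [0, 5] -> 5
  [-9, 39, 39, 49, -9, 0] -> [49, -9, 0] -> [49, 0] -> 49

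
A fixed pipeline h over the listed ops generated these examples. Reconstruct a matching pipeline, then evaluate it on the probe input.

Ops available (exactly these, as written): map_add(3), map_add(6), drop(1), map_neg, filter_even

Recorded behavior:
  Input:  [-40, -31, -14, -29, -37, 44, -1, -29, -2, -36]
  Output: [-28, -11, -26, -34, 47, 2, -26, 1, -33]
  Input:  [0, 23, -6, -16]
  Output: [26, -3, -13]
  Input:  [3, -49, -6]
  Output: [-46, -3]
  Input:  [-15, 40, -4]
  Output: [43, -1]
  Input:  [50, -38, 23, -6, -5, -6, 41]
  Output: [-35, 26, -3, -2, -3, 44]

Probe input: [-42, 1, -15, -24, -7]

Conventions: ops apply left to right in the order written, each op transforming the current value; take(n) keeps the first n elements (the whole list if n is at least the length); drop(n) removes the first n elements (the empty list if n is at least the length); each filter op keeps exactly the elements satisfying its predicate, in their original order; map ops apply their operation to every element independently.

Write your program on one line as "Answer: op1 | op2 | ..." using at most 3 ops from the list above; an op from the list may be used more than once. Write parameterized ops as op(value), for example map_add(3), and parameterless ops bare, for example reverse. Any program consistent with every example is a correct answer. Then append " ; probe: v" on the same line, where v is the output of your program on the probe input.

map_add(3) | drop(1) ; probe: [4, -12, -21, -4]

Check, running the answer program on each example:
  [-40, -31, -14, -29, -37, 44, -1, -29, -2, -36] -> [-37, -28, -11, -26, -34, 47, 2, -26, 1, -33] -> [-28, -11, -26, -34, 47, 2, -26, 1, -33]
  [0, 23, -6, -16] -> [3, 26, -3, -13] -> [26, -3, -13]
  [3, -49, -6] -> [6, -46, -3] -> [-46, -3]
  [-15, 40, -4] -> [-12, 43, -1] -> [43, -1]
  [50, -38, 23, -6, -5, -6, 41] -> [53, -35, 26, -3, -2, -3, 44] -> [-35, 26, -3, -2, -3, 44]
  probe: [-42, 1, -15, -24, -7] -> [-39, 4, -12, -21, -4] -> [4, -12, -21, -4]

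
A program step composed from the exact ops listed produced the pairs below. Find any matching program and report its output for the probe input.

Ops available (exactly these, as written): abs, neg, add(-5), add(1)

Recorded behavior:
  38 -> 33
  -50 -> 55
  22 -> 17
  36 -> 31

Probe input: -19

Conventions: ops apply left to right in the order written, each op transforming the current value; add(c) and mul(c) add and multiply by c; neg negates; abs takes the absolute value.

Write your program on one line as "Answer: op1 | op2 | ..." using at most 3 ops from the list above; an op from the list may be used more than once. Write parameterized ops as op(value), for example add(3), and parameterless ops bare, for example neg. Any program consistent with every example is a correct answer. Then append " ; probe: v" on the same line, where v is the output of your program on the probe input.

add(-5) | abs ; probe: 24

Check, running the answer program on each example:
  38 -> 33 -> 33
  -50 -> -55 -> 55
  22 -> 17 -> 17
  36 -> 31 -> 31
  probe: -19 -> -24 -> 24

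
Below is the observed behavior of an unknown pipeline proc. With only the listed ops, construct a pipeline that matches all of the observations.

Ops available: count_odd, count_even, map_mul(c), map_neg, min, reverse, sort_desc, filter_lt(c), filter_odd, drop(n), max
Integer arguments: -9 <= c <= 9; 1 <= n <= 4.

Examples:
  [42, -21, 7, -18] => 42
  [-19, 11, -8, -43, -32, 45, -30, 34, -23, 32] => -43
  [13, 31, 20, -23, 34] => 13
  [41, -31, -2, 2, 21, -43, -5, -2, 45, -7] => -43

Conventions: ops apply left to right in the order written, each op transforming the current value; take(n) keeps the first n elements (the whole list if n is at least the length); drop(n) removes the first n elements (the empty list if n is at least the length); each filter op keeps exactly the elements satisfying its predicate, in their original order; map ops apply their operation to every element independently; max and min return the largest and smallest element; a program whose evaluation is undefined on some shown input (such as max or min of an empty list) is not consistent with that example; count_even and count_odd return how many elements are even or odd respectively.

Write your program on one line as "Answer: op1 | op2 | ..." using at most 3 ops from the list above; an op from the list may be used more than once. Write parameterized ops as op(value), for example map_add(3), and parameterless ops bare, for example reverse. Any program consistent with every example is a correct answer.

reverse | drop(3) | min

Check, running the answer program on each example:
  [42, -21, 7, -18] -> [-18, 7, -21, 42] -> [42] -> 42
  [-19, 11, -8, -43, -32, 45, -30, 34, -23, 32] -> [32, -23, 34, -30, 45, -32, -43, -8, 11, -19] -> [-30, 45, -32, -43, -8, 11, -19] -> -43
  [13, 31, 20, -23, 34] -> [34, -23, 20, 31, 13] -> [31, 13] -> 13
  [41, -31, -2, 2, 21, -43, -5, -2, 45, -7] -> [-7, 45, -2, -5, -43, 21, 2, -2, -31, 41] -> [-5, -43, 21, 2, -2, -31, 41] -> -43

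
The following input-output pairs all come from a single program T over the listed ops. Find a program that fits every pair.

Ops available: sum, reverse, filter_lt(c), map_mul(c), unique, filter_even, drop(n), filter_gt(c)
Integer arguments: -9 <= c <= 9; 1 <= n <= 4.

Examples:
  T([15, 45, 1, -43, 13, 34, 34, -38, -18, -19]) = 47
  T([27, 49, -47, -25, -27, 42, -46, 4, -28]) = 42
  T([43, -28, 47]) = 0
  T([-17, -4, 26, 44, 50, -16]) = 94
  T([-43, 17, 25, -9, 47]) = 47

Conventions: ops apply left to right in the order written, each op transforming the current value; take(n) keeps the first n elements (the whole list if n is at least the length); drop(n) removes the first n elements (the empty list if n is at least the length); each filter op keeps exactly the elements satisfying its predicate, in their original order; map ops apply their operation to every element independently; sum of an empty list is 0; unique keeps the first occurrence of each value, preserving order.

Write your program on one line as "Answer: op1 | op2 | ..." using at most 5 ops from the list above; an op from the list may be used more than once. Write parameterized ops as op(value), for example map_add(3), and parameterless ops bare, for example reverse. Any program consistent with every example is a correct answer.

unique | drop(3) | filter_gt(8) | sum

Check, running the answer program on each example:
  [15, 45, 1, -43, 13, 34, 34, -38, -18, -19] -> [15, 45, 1, -43, 13, 34, -38, -18, -19] -> [-43, 13, 34, -38, -18, -19] -> [13, 34] -> 47
  [27, 49, -47, -25, -27, 42, -46, 4, -28] -> [27, 49, -47, -25, -27, 42, -46, 4, -28] -> [-25, -27, 42, -46, 4, -28] -> [42] -> 42
  [43, -28, 47] -> [43, -28, 47] -> [] -> [] -> 0
  [-17, -4, 26, 44, 50, -16] -> [-17, -4, 26, 44, 50, -16] -> [44, 50, -16] -> [44, 50] -> 94
  [-43, 17, 25, -9, 47] -> [-43, 17, 25, -9, 47] -> [-9, 47] -> [47] -> 47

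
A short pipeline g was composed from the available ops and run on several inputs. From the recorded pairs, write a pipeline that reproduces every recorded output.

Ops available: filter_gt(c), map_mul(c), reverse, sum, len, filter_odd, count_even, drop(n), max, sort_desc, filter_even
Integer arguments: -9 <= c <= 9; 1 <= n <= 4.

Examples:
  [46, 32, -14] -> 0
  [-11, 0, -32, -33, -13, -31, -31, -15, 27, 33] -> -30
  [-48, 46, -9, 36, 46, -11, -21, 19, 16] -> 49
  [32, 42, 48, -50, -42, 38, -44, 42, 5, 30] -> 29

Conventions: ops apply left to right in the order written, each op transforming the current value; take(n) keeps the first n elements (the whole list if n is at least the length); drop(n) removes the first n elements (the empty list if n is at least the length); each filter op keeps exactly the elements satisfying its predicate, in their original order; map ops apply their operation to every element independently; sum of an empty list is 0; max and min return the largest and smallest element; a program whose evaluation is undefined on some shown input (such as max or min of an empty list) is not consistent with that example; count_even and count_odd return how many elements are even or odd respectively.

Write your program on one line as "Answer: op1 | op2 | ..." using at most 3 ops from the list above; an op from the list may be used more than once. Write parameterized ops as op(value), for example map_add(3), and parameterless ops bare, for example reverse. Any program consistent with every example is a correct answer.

drop(4) | sort_desc | sum

Check, running the answer program on each example:
  [46, 32, -14] -> [] -> [] -> 0
  [-11, 0, -32, -33, -13, -31, -31, -15, 27, 33] -> [-13, -31, -31, -15, 27, 33] -> [33, 27, -13, -15, -31, -31] -> -30
  [-48, 46, -9, 36, 46, -11, -21, 19, 16] -> [46, -11, -21, 19, 16] -> [46, 19, 16, -11, -21] -> 49
  [32, 42, 48, -50, -42, 38, -44, 42, 5, 30] -> [-42, 38, -44, 42, 5, 30] -> [42, 38, 30, 5, -42, -44] -> 29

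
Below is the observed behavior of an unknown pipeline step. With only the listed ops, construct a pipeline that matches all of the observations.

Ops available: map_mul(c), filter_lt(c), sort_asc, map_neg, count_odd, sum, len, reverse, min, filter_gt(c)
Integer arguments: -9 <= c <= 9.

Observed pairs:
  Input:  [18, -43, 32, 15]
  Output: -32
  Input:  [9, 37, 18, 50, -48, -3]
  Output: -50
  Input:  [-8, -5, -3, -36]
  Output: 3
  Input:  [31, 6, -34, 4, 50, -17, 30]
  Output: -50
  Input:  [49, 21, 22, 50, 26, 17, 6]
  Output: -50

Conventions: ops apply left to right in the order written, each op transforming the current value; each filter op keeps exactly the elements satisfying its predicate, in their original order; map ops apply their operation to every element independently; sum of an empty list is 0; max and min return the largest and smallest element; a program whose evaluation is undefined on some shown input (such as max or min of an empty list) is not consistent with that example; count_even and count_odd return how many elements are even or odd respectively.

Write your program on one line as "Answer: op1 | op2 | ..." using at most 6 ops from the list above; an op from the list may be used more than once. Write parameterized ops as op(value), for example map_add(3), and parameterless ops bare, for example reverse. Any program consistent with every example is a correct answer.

filter_gt(-5) | sort_asc | map_neg | sort_asc | min

Check, running the answer program on each example:
  [18, -43, 32, 15] -> [18, 32, 15] -> [15, 18, 32] -> [-15, -18, -32] -> [-32, -18, -15] -> -32
  [9, 37, 18, 50, -48, -3] -> [9, 37, 18, 50, -3] -> [-3, 9, 18, 37, 50] -> [3, -9, -18, -37, -50] -> [-50, -37, -18, -9, 3] -> -50
  [-8, -5, -3, -36] -> [-3] -> [-3] -> [3] -> [3] -> 3
  [31, 6, -34, 4, 50, -17, 30] -> [31, 6, 4, 50, 30] -> [4, 6, 30, 31, 50] -> [-4, -6, -30, -31, -50] -> [-50, -31, -30, -6, -4] -> -50
  [49, 21, 22, 50, 26, 17, 6] -> [49, 21, 22, 50, 26, 17, 6] -> [6, 17, 21, 22, 26, 49, 50] -> [-6, -17, -21, -22, -26, -49, -50] -> [-50, -49, -26, -22, -21, -17, -6] -> -50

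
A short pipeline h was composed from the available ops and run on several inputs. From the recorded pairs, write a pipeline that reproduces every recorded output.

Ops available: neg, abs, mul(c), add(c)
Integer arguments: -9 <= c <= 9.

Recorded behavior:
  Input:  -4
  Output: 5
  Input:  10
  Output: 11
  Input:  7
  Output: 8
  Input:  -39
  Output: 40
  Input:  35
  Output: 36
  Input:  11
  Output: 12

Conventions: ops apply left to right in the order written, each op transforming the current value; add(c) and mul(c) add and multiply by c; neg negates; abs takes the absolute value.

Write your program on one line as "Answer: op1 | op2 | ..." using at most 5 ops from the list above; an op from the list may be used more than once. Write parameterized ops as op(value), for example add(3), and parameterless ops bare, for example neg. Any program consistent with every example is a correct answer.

abs | neg | add(-1) | neg

Check, running the answer program on each example:
  -4 -> 4 -> -4 -> -5 -> 5
  10 -> 10 -> -10 -> -11 -> 11
  7 -> 7 -> -7 -> -8 -> 8
  -39 -> 39 -> -39 -> -40 -> 40
  35 -> 35 -> -35 -> -36 -> 36
  11 -> 11 -> -11 -> -12 -> 12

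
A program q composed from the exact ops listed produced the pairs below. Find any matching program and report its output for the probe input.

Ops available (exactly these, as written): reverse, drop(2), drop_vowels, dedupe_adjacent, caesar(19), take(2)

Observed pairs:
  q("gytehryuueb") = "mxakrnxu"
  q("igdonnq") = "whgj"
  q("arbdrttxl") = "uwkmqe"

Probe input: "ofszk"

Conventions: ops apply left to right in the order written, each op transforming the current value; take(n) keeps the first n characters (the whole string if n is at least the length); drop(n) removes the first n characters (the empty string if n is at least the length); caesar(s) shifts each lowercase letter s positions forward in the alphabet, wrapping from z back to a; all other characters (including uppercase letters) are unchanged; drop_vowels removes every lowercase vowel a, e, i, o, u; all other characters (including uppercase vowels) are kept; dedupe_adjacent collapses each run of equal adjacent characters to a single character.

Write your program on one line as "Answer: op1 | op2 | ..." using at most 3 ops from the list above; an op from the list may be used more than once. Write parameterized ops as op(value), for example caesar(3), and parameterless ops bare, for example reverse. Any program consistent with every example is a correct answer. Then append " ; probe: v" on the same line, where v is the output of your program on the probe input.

dedupe_adjacent | drop(2) | caesar(19) ; probe: "lsd"

Check, running the answer program on each example:
  "gytehryuueb" -> "gytehryueb" -> "tehryueb" -> "mxakrnxu"
  "igdonnq" -> "igdonq" -> "donq" -> "whgj"
  "arbdrttxl" -> "arbdrtxl" -> "bdrtxl" -> "uwkmqe"
  probe: "ofszk" -> "ofszk" -> "szk" -> "lsd"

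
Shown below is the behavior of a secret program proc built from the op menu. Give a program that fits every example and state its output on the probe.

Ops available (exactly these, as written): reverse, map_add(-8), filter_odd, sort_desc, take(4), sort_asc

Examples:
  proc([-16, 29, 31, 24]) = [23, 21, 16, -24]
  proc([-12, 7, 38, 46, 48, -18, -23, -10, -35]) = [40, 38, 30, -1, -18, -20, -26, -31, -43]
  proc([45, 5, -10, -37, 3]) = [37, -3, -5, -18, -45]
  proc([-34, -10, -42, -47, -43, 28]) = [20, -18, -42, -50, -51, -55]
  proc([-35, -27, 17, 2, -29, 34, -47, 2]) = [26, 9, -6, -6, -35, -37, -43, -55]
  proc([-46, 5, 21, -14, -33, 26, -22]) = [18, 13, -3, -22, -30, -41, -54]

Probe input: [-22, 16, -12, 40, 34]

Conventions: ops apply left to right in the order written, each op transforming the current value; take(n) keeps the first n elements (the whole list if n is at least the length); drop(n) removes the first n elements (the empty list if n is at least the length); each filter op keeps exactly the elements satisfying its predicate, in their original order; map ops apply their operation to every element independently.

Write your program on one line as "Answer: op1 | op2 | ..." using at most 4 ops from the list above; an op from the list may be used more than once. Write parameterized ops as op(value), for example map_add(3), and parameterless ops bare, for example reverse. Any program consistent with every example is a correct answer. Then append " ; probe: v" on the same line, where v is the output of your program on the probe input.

reverse | map_add(-8) | sort_desc ; probe: [32, 26, 8, -20, -30]

Check, running the answer program on each example:
  [-16, 29, 31, 24] -> [24, 31, 29, -16] -> [16, 23, 21, -24] -> [23, 21, 16, -24]
  [-12, 7, 38, 46, 48, -18, -23, -10, -35] -> [-35, -10, -23, -18, 48, 46, 38, 7, -12] -> [-43, -18, -31, -26, 40, 38, 30, -1, -20] -> [40, 38, 30, -1, -18, -20, -26, -31, -43]
  [45, 5, -10, -37, 3] -> [3, -37, -10, 5, 45] -> [-5, -45, -18, -3, 37] -> [37, -3, -5, -18, -45]
  [-34, -10, -42, -47, -43, 28] -> [28, -43, -47, -42, -10, -34] -> [20, -51, -55, -50, -18, -42] -> [20, -18, -42, -50, -51, -55]
  [-35, -27, 17, 2, -29, 34, -47, 2] -> [2, -47, 34, -29, 2, 17, -27, -35] -> [-6, -55, 26, -37, -6, 9, -35, -43] -> [26, 9, -6, -6, -35, -37, -43, -55]
  [-46, 5, 21, -14, -33, 26, -22] -> [-22, 26, -33, -14, 21, 5, -46] -> [-30, 18, -41, -22, 13, -3, -54] -> [18, 13, -3, -22, -30, -41, -54]
  probe: [-22, 16, -12, 40, 34] -> [34, 40, -12, 16, -22] -> [26, 32, -20, 8, -30] -> [32, 26, 8, -20, -30]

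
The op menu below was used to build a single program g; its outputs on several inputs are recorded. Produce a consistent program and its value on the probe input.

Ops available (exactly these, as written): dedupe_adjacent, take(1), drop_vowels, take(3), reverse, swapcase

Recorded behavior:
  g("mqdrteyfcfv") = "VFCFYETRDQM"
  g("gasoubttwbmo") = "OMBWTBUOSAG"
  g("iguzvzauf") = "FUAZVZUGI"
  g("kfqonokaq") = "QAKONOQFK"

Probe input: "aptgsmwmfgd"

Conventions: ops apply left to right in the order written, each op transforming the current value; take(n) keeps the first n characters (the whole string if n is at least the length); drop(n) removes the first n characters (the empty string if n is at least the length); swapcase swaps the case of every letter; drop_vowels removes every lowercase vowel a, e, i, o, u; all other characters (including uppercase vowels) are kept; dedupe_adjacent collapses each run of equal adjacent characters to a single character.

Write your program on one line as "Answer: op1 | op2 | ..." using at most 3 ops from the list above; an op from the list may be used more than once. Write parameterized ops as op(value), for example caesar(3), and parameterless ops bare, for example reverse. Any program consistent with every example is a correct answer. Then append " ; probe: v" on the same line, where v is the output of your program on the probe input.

swapcase | dedupe_adjacent | reverse ; probe: "DGFMWMSGTPA"

Check, running the answer program on each example:
  "mqdrteyfcfv" -> "MQDRTEYFCFV" -> "MQDRTEYFCFV" -> "VFCFYETRDQM"
  "gasoubttwbmo" -> "GASOUBTTWBMO" -> "GASOUBTWBMO" -> "OMBWTBUOSAG"
  "iguzvzauf" -> "IGUZVZAUF" -> "IGUZVZAUF" -> "FUAZVZUGI"
  "kfqonokaq" -> "KFQONOKAQ" -> "KFQONOKAQ" -> "QAKONOQFK"
  probe: "aptgsmwmfgd" -> "APTGSMWMFGD" -> "APTGSMWMFGD" -> "DGFMWMSGTPA"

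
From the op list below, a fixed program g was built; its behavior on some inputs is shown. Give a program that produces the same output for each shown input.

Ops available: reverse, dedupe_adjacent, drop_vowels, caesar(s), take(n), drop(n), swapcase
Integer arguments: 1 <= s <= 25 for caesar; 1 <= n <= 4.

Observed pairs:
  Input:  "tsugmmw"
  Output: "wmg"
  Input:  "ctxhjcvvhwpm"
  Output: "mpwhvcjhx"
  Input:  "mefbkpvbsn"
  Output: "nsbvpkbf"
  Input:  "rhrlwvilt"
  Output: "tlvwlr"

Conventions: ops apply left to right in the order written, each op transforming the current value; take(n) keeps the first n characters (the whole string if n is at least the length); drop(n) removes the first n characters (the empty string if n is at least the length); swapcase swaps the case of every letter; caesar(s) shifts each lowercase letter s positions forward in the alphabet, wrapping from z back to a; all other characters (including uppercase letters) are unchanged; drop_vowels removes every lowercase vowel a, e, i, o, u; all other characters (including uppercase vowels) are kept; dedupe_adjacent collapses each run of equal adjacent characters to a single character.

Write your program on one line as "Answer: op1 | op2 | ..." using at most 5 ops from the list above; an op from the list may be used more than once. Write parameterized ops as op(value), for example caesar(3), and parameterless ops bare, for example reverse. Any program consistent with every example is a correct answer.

dedupe_adjacent | drop(2) | reverse | drop_vowels

Check, running the answer program on each example:
  "tsugmmw" -> "tsugmw" -> "ugmw" -> "wmgu" -> "wmg"
  "ctxhjcvvhwpm" -> "ctxhjcvhwpm" -> "xhjcvhwpm" -> "mpwhvcjhx" -> "mpwhvcjhx"
  "mefbkpvbsn" -> "mefbkpvbsn" -> "fbkpvbsn" -> "nsbvpkbf" -> "nsbvpkbf"
  "rhrlwvilt" -> "rhrlwvilt" -> "rlwvilt" -> "tlivwlr" -> "tlvwlr"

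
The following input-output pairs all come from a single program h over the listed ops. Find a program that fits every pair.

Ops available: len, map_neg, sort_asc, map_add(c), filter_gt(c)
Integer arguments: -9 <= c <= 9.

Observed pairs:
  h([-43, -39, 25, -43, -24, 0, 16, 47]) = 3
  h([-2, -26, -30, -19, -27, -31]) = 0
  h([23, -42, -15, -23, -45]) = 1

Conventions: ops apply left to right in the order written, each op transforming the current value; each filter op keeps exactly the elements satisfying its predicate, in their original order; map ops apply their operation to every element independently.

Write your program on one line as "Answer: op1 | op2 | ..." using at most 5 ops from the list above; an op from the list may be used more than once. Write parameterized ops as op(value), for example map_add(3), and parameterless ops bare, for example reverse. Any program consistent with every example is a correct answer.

sort_asc | filter_gt(0) | map_add(4) | map_add(-3) | len

Check, running the answer program on each example:
  [-43, -39, 25, -43, -24, 0, 16, 47] -> [-43, -43, -39, -24, 0, 16, 25, 47] -> [16, 25, 47] -> [20, 29, 51] -> [17, 26, 48] -> 3
  [-2, -26, -30, -19, -27, -31] -> [-31, -30, -27, -26, -19, -2] -> [] -> [] -> [] -> 0
  [23, -42, -15, -23, -45] -> [-45, -42, -23, -15, 23] -> [23] -> [27] -> [24] -> 1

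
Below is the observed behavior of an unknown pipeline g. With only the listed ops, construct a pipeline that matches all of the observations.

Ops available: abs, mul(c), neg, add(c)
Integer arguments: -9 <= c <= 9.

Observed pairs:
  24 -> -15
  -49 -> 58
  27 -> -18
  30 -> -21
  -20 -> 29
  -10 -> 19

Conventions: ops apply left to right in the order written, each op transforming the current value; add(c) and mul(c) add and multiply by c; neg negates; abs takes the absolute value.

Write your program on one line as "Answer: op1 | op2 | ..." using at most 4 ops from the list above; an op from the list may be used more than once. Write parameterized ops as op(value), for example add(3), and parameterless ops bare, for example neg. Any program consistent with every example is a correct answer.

neg | add(4) | add(5)

Check, running the answer program on each example:
  24 -> -24 -> -20 -> -15
  -49 -> 49 -> 53 -> 58
  27 -> -27 -> -23 -> -18
  30 -> -30 -> -26 -> -21
  -20 -> 20 -> 24 -> 29
  -10 -> 10 -> 14 -> 19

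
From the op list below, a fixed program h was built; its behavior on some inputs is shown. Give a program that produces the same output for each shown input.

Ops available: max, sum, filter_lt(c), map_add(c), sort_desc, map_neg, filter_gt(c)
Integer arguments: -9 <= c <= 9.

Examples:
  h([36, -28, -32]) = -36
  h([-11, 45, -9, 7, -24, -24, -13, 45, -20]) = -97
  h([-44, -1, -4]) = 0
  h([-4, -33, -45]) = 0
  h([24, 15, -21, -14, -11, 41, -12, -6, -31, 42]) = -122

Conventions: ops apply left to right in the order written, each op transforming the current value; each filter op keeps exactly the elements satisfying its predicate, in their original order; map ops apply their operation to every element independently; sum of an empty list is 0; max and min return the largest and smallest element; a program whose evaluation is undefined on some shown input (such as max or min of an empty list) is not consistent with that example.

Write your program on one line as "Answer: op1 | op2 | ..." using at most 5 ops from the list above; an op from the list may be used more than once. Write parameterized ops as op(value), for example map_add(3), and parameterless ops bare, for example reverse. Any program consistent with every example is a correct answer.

sort_desc | map_neg | filter_lt(-5) | sum

Check, running the answer program on each example:
  [36, -28, -32] -> [36, -28, -32] -> [-36, 28, 32] -> [-36] -> -36
  [-11, 45, -9, 7, -24, -24, -13, 45, -20] -> [45, 45, 7, -9, -11, -13, -20, -24, -24] -> [-45, -45, -7, 9, 11, 13, 20, 24, 24] -> [-45, -45, -7] -> -97
  [-44, -1, -4] -> [-1, -4, -44] -> [1, 4, 44] -> [] -> 0
  [-4, -33, -45] -> [-4, -33, -45] -> [4, 33, 45] -> [] -> 0
  [24, 15, -21, -14, -11, 41, -12, -6, -31, 42] -> [42, 41, 24, 15, -6, -11, -12, -14, -21, -31] -> [-42, -41, -24, -15, 6, 11, 12, 14, 21, 31] -> [-42, -41, -24, -15] -> -122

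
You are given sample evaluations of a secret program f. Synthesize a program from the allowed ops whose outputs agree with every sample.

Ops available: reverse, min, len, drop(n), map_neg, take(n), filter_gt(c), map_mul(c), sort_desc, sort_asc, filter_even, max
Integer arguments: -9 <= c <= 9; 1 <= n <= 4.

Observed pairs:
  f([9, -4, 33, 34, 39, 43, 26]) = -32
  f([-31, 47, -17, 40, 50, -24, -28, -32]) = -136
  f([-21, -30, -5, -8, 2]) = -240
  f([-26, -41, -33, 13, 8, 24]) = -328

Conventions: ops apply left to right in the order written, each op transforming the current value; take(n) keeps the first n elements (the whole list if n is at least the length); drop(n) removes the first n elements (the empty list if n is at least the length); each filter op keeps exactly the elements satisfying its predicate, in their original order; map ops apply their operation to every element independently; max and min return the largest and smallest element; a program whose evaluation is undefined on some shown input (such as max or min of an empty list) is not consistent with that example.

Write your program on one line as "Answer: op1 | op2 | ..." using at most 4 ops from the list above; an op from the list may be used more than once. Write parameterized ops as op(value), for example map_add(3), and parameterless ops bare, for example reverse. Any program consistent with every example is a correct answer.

drop(1) | map_mul(8) | take(2) | min

Check, running the answer program on each example:
  [9, -4, 33, 34, 39, 43, 26] -> [-4, 33, 34, 39, 43, 26] -> [-32, 264, 272, 312, 344, 208] -> [-32, 264] -> -32
  [-31, 47, -17, 40, 50, -24, -28, -32] -> [47, -17, 40, 50, -24, -28, -32] -> [376, -136, 320, 400, -192, -224, -256] -> [376, -136] -> -136
  [-21, -30, -5, -8, 2] -> [-30, -5, -8, 2] -> [-240, -40, -64, 16] -> [-240, -40] -> -240
  [-26, -41, -33, 13, 8, 24] -> [-41, -33, 13, 8, 24] -> [-328, -264, 104, 64, 192] -> [-328, -264] -> -328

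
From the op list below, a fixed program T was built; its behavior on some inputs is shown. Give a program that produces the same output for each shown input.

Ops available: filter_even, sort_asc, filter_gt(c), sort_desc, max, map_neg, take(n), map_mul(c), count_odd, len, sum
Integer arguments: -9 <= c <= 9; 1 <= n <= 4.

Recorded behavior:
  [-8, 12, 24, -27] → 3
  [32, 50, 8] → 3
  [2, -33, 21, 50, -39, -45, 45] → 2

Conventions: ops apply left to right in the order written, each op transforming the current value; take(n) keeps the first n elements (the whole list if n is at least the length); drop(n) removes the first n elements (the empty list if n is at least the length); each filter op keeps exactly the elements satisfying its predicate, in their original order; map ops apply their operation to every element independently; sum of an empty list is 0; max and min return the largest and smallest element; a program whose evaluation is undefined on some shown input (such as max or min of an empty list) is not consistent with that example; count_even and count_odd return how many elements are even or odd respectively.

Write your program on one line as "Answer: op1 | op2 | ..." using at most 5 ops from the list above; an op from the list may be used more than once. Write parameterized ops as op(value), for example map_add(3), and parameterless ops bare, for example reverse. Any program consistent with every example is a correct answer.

sort_desc | sort_asc | map_neg | filter_even | len

Check, running the answer program on each example:
  [-8, 12, 24, -27] -> [24, 12, -8, -27] -> [-27, -8, 12, 24] -> [27, 8, -12, -24] -> [8, -12, -24] -> 3
  [32, 50, 8] -> [50, 32, 8] -> [8, 32, 50] -> [-8, -32, -50] -> [-8, -32, -50] -> 3
  [2, -33, 21, 50, -39, -45, 45] -> [50, 45, 21, 2, -33, -39, -45] -> [-45, -39, -33, 2, 21, 45, 50] -> [45, 39, 33, -2, -21, -45, -50] -> [-2, -50] -> 2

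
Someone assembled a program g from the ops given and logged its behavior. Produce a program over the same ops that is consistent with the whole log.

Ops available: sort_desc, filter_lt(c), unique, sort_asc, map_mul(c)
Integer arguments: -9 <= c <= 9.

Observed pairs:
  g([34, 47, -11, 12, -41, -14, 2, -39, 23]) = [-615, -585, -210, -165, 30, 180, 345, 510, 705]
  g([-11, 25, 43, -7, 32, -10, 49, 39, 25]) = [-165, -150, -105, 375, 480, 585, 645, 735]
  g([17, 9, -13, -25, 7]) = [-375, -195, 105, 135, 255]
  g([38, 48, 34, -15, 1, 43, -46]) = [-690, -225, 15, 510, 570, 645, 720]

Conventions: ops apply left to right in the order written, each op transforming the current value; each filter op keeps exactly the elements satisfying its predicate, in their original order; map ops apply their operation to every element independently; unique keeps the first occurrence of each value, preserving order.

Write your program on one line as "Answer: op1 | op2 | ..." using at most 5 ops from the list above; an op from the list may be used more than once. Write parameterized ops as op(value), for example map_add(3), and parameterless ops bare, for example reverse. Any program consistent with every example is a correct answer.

sort_desc | map_mul(-3) | sort_desc | unique | map_mul(-5)

Check, running the answer program on each example:
  [34, 47, -11, 12, -41, -14, 2, -39, 23] -> [47, 34, 23, 12, 2, -11, -14, -39, -41] -> [-141, -102, -69, -36, -6, 33, 42, 117, 123] -> [123, 117, 42, 33, -6, -36, -69, -102, -141] -> [123, 117, 42, 33, -6, -36, -69, -102, -141] -> [-615, -585, -210, -165, 30, 180, 345, 510, 705]
  [-11, 25, 43, -7, 32, -10, 49, 39, 25] -> [49, 43, 39, 32, 25, 25, -7, -10, -11] -> [-147, -129, -117, -96, -75, -75, 21, 30, 33] -> [33, 30, 21, -75, -75, -96, -117, -129, -147] -> [33, 30, 21, -75, -96, -117, -129, -147] -> [-165, -150, -105, 375, 480, 585, 645, 735]
  [17, 9, -13, -25, 7] -> [17, 9, 7, -13, -25] -> [-51, -27, -21, 39, 75] -> [75, 39, -21, -27, -51] -> [75, 39, -21, -27, -51] -> [-375, -195, 105, 135, 255]
  [38, 48, 34, -15, 1, 43, -46] -> [48, 43, 38, 34, 1, -15, -46] -> [-144, -129, -114, -102, -3, 45, 138] -> [138, 45, -3, -102, -114, -129, -144] -> [138, 45, -3, -102, -114, -129, -144] -> [-690, -225, 15, 510, 570, 645, 720]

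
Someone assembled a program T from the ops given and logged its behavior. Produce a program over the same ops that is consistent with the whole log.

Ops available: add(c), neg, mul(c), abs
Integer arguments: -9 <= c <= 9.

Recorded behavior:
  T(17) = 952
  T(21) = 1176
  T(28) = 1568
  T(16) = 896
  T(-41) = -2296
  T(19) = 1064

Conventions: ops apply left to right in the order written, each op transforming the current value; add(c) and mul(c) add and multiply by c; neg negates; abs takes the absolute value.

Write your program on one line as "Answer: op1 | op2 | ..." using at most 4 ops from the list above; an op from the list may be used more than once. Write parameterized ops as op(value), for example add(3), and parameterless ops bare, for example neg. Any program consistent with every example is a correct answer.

neg | mul(-7) | mul(-8) | neg

Check, running the answer program on each example:
  17 -> -17 -> 119 -> -952 -> 952
  21 -> -21 -> 147 -> -1176 -> 1176
  28 -> -28 -> 196 -> -1568 -> 1568
  16 -> -16 -> 112 -> -896 -> 896
  -41 -> 41 -> -287 -> 2296 -> -2296
  19 -> -19 -> 133 -> -1064 -> 1064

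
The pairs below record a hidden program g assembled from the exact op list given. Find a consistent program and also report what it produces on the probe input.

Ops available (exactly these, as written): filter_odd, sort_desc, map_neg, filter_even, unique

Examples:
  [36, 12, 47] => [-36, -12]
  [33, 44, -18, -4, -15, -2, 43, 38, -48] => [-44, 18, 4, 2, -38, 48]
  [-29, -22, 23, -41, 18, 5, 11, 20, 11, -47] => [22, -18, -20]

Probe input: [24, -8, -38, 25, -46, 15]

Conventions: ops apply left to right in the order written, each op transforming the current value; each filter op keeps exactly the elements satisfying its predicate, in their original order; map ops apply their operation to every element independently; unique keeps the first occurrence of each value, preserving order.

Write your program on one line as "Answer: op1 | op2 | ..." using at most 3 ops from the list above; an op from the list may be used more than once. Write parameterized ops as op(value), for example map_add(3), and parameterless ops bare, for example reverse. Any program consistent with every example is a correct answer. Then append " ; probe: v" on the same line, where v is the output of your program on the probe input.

map_neg | unique | filter_even ; probe: [-24, 8, 38, 46]

Check, running the answer program on each example:
  [36, 12, 47] -> [-36, -12, -47] -> [-36, -12, -47] -> [-36, -12]
  [33, 44, -18, -4, -15, -2, 43, 38, -48] -> [-33, -44, 18, 4, 15, 2, -43, -38, 48] -> [-33, -44, 18, 4, 15, 2, -43, -38, 48] -> [-44, 18, 4, 2, -38, 48]
  [-29, -22, 23, -41, 18, 5, 11, 20, 11, -47] -> [29, 22, -23, 41, -18, -5, -11, -20, -11, 47] -> [29, 22, -23, 41, -18, -5, -11, -20, 47] -> [22, -18, -20]
  probe: [24, -8, -38, 25, -46, 15] -> [-24, 8, 38, -25, 46, -15] -> [-24, 8, 38, -25, 46, -15] -> [-24, 8, 38, 46]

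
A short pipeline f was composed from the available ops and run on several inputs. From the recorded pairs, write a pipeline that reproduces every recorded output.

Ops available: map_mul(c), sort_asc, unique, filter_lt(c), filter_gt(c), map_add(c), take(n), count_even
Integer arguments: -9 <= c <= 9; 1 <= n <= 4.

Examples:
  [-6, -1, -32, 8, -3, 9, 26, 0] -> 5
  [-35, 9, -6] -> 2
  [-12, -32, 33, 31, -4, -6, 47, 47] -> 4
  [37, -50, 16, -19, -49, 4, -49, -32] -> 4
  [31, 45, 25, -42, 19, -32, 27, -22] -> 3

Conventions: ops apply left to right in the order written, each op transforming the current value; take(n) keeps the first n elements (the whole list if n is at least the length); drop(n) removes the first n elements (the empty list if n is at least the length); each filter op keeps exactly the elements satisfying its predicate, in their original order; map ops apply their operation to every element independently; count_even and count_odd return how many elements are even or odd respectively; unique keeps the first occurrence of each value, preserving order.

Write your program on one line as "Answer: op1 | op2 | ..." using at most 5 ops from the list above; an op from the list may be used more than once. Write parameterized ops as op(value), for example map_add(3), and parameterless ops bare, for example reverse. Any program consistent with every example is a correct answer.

filter_lt(3) | map_mul(8) | unique | count_even

Check, running the answer program on each example:
  [-6, -1, -32, 8, -3, 9, 26, 0] -> [-6, -1, -32, -3, 0] -> [-48, -8, -256, -24, 0] -> [-48, -8, -256, -24, 0] -> 5
  [-35, 9, -6] -> [-35, -6] -> [-280, -48] -> [-280, -48] -> 2
  [-12, -32, 33, 31, -4, -6, 47, 47] -> [-12, -32, -4, -6] -> [-96, -256, -32, -48] -> [-96, -256, -32, -48] -> 4
  [37, -50, 16, -19, -49, 4, -49, -32] -> [-50, -19, -49, -49, -32] -> [-400, -152, -392, -392, -256] -> [-400, -152, -392, -256] -> 4
  [31, 45, 25, -42, 19, -32, 27, -22] -> [-42, -32, -22] -> [-336, -256, -176] -> [-336, -256, -176] -> 3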